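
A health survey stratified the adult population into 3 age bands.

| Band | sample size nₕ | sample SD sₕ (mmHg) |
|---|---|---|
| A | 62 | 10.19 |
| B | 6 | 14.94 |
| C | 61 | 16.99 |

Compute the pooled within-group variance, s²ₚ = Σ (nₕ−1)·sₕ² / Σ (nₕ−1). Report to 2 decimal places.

196.58

A: (62−1)·10.19² = 61·103.8361 = 6334.0021
B: (6−1)·14.94² = 5·223.2036 = 1116.018
C: (61−1)·16.99² = 60·288.6601 = 17319.606
Numerator = 24769.6261; denominator = Σ(nₕ−1) = 126.
s²ₚ = 24769.6261/126 = 196.5843... → 196.58.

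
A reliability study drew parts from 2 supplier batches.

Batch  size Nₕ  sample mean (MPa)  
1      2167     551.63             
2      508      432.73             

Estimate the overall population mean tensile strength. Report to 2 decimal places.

529.05

N = 2675; weights Wₕ = Nₕ/N = (0.8101, 0.1899).
x̄_st = Σ Wₕ·x̄ₕ = 0.8101·551.63 + 0.1899·432.73 ≈ 529.0501...
→ 529.05.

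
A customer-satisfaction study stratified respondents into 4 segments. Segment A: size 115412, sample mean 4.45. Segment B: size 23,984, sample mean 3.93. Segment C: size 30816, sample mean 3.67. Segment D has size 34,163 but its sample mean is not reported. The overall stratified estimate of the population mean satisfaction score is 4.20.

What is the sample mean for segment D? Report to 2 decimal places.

4.02

Σ Nₕx̄ₕ = N·μ, so 34163·x̄_D = 204375·4.20 − (115412·4.45 + 23984·3.93 + 30816·3.67).
= 858375 − 720935.24 = 137439.76.
x̄_D = 137439.76 / 34163 = 4.0231... → 4.02.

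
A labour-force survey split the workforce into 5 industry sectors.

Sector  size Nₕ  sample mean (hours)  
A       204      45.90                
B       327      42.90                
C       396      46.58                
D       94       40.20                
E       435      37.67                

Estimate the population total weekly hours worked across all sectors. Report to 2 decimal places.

Estimate total by summing Nₕ·x̄ₕ over strata.
204·45.90 + 327·42.90 + 396·46.58 + 94·40.20 + 435·37.67 = 9363.6 + 14028.3 + 18445.68 + 3778.8 + 16386.45 = 62002.83.

62002.83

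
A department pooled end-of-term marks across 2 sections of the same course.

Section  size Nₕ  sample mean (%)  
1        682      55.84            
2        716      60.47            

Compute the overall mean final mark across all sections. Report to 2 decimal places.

58.21

N = 1398; weights Wₕ = Nₕ/N = (0.4878, 0.5122).
x̄_st = Σ Wₕ·x̄ₕ = 0.4878·55.84 + 0.5122·60.47 ≈ 58.2113...
→ 58.21.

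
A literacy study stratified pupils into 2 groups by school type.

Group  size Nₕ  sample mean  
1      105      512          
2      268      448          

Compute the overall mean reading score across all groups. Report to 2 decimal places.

x̄_st = (Σ Nₕx̄ₕ) / (Σ Nₕ) = (105·512 + 268·448) / 373
= 173824 / 373 = 466.0161... → 466.02.

466.02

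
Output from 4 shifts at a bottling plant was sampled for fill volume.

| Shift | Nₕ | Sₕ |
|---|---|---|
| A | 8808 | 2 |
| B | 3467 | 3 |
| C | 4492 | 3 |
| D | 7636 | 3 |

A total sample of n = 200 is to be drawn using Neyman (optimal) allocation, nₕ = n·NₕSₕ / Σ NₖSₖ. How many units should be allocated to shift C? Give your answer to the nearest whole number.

42

A: NₕSₕ = 8808·2 = 17616
B: NₕSₕ = 3467·3 = 10401
C: NₕSₕ = 4492·3 = 13476
D: NₕSₕ = 7636·3 = 22908
Σ NₕSₕ = 64401.
n_C = 200·13476/64401 = 41.850... → 42.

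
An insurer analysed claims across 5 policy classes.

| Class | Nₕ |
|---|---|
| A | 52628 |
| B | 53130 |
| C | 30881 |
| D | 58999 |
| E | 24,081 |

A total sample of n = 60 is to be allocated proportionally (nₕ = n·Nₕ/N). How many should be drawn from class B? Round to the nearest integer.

15

Share of class B = 53130/219719 = 0.24181.
Allocate 60 × 0.24181 = 14.509... → 15.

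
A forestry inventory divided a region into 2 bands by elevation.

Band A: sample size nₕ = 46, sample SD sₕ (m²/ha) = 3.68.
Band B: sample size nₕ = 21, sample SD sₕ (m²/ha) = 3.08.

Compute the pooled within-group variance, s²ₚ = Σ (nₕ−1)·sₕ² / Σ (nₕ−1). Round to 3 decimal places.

Degrees of freedom: 45 + 20 = 65.
Σ(nₕ−1)sₕ² = 45·13.5424 + 20·9.4864 = 799.136.
s²ₚ = 799.136 / 65 = 12.2944 → 12.294.

12.294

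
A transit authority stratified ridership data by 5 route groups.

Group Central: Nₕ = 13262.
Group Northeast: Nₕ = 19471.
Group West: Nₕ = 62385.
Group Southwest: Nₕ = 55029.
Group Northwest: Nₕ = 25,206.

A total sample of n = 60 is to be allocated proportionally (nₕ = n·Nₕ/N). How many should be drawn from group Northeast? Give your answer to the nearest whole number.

7

Share of group Northeast = 19471/175353 = 0.11104.
Allocate 60 × 0.11104 = 6.662... → 7.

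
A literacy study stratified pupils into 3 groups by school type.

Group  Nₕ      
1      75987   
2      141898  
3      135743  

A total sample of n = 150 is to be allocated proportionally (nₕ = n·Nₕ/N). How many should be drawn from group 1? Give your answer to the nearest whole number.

32

N = 75987 + 141898 + 135743 = 353628.
n_1 = 150·75987/353628 = 32.232... → 32.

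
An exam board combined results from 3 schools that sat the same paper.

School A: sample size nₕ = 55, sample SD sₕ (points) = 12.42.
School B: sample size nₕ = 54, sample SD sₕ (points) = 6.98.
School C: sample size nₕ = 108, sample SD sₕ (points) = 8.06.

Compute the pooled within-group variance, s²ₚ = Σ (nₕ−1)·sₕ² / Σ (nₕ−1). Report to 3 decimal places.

A: (55−1)·12.42² = 54·154.2564 = 8329.8456
B: (54−1)·6.98² = 53·48.7204 = 2582.1812
C: (108−1)·8.06² = 107·64.9636 = 6951.1052
Numerator = 17863.132; denominator = Σ(nₕ−1) = 214.
s²ₚ = 17863.132/214 = 83.47258... → 83.473.

83.473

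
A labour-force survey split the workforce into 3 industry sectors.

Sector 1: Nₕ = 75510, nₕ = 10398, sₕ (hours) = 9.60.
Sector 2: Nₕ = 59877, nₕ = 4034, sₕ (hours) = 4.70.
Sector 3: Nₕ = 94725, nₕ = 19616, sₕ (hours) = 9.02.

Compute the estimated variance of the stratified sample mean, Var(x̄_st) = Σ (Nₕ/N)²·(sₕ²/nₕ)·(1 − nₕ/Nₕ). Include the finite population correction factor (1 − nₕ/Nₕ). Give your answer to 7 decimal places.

0.0017260

N = 230112; Wₕ = Nₕ/N.
sector 1: (75510/230112)²·9.60²/10398·(1 − 10398/75510) = 0.0008229617
sector 2: (59877/230112)²·4.70²/4034·(1 − 4034/59877) = 0.0003457881
sector 3: (94725/230112)²·9.02²/19616·(1 − 19616/94725) = 0.0005572893
Sum = 0.0017260391 → 0.0017260.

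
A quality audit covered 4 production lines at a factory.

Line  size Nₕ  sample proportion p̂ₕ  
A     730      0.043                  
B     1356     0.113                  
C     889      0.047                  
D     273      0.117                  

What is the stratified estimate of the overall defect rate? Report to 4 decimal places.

N = 730 + 1356 + 889 + 273 = 3248.
Overall proportion = Σ (Nₕ/N)·p̂ₕ.
Σ Nₕp̂ₕ = 31.39 + 153.228 + 41.783 + 31.941 = 258.342.
258.342 / 3248 = 0.079539... → 0.0795.

0.0795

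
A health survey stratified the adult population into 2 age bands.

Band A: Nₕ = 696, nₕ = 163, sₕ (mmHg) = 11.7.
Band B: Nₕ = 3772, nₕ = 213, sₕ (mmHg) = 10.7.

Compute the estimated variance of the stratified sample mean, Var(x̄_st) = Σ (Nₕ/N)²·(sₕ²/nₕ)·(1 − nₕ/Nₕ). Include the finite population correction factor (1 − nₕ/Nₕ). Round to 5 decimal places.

N = 4468; Wₕ = Nₕ/N.
band A: (696/4468)²·11.7²/163·(1 − 163/696) = 0.01560609
band B: (3772/4468)²·10.7²/213·(1 − 213/3772) = 0.36146087
Sum = 0.37706697 → 0.37707.

0.37707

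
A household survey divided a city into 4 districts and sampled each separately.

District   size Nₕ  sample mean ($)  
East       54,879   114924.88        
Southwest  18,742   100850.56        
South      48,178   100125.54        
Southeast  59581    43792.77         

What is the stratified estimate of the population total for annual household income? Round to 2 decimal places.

East: 54879·114924.88 = 6306962489.52
Southwest: 18742·100850.56 = 1890141195.52
South: 48178·100125.54 = 4823848266.12
Southeast: 59581·43792.77 = 2609217029.37
τ̂ = Σ Nₕx̄ₕ = 15630168980.53.

15630168980.53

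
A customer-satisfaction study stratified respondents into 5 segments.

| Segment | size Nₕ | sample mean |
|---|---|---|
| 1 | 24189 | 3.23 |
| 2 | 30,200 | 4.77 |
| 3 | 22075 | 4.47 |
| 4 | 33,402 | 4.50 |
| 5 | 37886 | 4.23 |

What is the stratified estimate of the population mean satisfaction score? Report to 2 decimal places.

4.27

N = 147752; weights Wₕ = Nₕ/N = (0.1637, 0.2044, 0.1494, 0.2261, 0.2564).
x̄_st = Σ Wₕ·x̄ₕ = 0.1637·3.23 + 0.2044·4.77 + 0.1494·4.47 + 0.2261·4.50 + 0.2564·4.23 ≈ 4.2736...
→ 4.27.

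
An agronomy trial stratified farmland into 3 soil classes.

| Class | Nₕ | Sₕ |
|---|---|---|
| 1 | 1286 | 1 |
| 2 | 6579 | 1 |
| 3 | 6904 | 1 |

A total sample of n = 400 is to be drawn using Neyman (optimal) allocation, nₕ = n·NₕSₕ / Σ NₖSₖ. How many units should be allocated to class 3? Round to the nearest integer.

187

1: NₕSₕ = 1286·1 = 1286
2: NₕSₕ = 6579·1 = 6579
3: NₕSₕ = 6904·1 = 6904
Σ NₕSₕ = 14769.
n_3 = 400·6904/14769 = 186.986... → 187.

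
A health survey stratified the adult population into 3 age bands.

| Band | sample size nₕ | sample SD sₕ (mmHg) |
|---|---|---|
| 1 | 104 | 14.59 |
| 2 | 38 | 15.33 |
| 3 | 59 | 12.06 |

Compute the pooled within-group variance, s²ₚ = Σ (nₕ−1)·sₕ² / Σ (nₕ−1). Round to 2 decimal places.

1: (104−1)·14.59² = 103·212.8681 = 21925.4143
2: (38−1)·15.33² = 37·235.0089 = 8695.3293
3: (59−1)·12.06² = 58·145.4436 = 8435.7288
Numerator = 39056.4724; denominator = Σ(nₕ−1) = 198.
s²ₚ = 39056.4724/198 = 197.2549... → 197.25.

197.25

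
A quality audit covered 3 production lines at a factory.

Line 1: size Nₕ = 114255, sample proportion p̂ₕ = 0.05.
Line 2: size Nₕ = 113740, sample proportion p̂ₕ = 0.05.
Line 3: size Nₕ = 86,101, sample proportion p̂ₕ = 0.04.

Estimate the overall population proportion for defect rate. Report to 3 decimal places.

N = 114255 + 113740 + 86101 = 314096.
Overall proportion = Σ (Nₕ/N)·p̂ₕ.
Σ Nₕp̂ₕ = 5712.75 + 5687 + 3444.04 = 14843.79.
14843.79 / 314096 = 0.04726... → 0.047.

0.047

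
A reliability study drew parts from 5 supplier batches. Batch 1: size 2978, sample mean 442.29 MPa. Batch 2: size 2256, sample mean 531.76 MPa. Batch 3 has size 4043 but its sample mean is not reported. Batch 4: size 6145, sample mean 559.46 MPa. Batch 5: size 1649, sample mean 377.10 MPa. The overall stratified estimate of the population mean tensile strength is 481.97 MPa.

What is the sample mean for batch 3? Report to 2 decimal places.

Σ Nₕx̄ₕ = N·μ, so 4043·x̄_3 = 17071·481.97 − (2978·442.29 + 2256·531.76 + 6145·559.46 + 1649·377.10).
= 8227709.87 − 6576509.78 = 1651200.09.
x̄_3 = 1651200.09 / 4043 = 408.4096... → 408.41.

408.41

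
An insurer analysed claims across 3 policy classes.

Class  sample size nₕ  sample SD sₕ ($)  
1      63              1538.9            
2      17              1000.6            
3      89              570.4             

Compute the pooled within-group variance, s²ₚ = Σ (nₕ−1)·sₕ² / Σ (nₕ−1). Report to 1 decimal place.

1: (63−1)·1538.9² = 62·2368213.21 = 146829219.02
2: (17−1)·1000.6² = 16·1001200.36 = 16019205.76
3: (89−1)·570.4² = 88·325356.16 = 28631342.08
Numerator = 191479766.86; denominator = Σ(nₕ−1) = 166.
s²ₚ = 191479766.86/166 = 1153492.571... → 1153492.6.

1153492.6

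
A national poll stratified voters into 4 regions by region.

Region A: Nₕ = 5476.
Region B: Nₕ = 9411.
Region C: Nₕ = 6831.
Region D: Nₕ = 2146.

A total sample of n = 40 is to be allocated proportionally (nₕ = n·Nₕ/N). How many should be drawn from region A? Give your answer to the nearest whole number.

9

N = 5476 + 9411 + 6831 + 2146 = 23864.
n_A = 40·5476/23864 = 9.179... → 9.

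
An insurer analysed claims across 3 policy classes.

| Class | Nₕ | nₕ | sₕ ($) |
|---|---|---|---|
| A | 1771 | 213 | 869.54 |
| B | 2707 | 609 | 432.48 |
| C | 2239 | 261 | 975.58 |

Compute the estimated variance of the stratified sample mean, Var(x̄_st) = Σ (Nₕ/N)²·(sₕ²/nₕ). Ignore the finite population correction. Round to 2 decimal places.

701.82

N = 6717; Wₕ = Nₕ/N.
class A: (1771/6717)²·869.54²/213 = 246.76636
class B: (2707/6717)²·432.48²/609 = 49.88162
class C: (2239/6717)²·975.58²/261 = 405.17511
Sum = 701.82309 → 701.82.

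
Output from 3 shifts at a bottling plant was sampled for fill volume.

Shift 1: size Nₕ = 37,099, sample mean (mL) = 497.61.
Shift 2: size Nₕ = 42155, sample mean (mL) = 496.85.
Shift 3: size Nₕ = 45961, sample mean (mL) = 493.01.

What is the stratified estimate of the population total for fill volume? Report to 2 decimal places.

1: 37099·497.61 = 18460833.39
2: 42155·496.85 = 20944711.75
3: 45961·493.01 = 22659232.61
τ̂ = Σ Nₕx̄ₕ = 62064777.75.

62064777.75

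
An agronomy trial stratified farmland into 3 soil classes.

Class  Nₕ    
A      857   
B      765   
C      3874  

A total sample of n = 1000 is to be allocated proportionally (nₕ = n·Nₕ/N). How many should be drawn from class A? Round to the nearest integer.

Share of class A = 857/5496 = 0.15593.
Allocate 1000 × 0.15593 = 155.932... → 156.

156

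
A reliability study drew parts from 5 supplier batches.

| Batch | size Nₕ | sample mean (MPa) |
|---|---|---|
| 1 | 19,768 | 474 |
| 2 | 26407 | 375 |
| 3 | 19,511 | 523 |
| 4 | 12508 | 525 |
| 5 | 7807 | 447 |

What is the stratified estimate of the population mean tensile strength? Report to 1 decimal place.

x̄_st = (Σ Nₕx̄ₕ) / (Σ Nₕ) = (19768·474 + 26407·375 + 19511·523 + 12508·525 + 7807·447) / 86001
= 39533339 / 86001 = 459.685... → 459.7.

459.7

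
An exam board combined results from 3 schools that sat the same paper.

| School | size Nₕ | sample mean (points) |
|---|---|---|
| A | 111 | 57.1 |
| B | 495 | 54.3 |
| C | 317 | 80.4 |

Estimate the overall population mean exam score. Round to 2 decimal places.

63.60

x̄_st = (Σ Nₕx̄ₕ) / (Σ Nₕ) = (111·57.1 + 495·54.3 + 317·80.4) / 923
= 58703.4 / 923 = 63.6007... → 63.60.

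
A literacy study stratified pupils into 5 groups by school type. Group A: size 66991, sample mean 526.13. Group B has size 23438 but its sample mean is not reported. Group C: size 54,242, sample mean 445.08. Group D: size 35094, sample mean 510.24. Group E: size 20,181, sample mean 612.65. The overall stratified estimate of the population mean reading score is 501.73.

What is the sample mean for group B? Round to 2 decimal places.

Σ Nₕx̄ₕ = N·μ, so 23438·x̄_B = 199946·501.73 − (66991·526.13 + 54242·445.08 + 35094·510.24 + 20181·612.65).
= 100318906.58 − 89658256.4 = 10660650.18.
x̄_B = 10660650.18 / 23438 = 454.8447... → 454.84.

454.84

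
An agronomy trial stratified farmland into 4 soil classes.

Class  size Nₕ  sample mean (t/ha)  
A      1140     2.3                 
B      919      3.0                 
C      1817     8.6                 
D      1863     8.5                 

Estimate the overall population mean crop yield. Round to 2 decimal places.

6.42

N = 5739; weights Wₕ = Nₕ/N = (0.1986, 0.1601, 0.3166, 0.3246).
x̄_st = Σ Wₕ·x̄ₕ = 0.1986·2.3 + 0.1601·3.0 + 0.3166·8.6 + 0.3246·8.5 ≈ 6.4194...
→ 6.42.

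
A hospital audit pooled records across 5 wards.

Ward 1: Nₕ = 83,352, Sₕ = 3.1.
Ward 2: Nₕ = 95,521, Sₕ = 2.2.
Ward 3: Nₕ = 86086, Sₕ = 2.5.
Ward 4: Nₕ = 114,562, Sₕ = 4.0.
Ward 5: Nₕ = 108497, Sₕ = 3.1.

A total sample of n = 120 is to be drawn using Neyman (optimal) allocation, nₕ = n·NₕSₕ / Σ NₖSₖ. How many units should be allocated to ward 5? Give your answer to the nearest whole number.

27

1: NₕSₕ = 83352·3.1 = 258391.2
2: NₕSₕ = 95521·2.2 = 210146.2
3: NₕSₕ = 86086·2.5 = 215215
4: NₕSₕ = 114562·4.0 = 458248
5: NₕSₕ = 108497·3.1 = 336340.7
Σ NₕSₕ = 1478341.1.
n_5 = 120·336340.7/1478341.1 = 27.301... → 27.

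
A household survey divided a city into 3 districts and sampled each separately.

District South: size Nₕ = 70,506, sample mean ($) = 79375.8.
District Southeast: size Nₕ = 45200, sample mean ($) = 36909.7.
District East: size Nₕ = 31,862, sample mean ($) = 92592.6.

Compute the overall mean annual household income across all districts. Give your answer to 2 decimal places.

69222.15

N = 147568; weights Wₕ = Nₕ/N = (0.4778, 0.3063, 0.2159).
x̄_st = Σ Wₕ·x̄ₕ = 0.4778·79375.8 + 0.3063·36909.7 + 0.2159·92592.6 ≈ 69222.1485...
→ 69222.15.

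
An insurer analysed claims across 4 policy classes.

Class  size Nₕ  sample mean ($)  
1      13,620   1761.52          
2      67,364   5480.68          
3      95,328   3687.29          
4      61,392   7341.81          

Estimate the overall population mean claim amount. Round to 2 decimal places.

N = 237704; weights Wₕ = Nₕ/N = (0.0573, 0.2834, 0.4010, 0.2583).
x̄_st = Σ Wₕ·x̄ₕ = 0.0573·1761.52 + 0.2834·5480.68 + 0.4010·3687.29 + 0.2583·7341.81 ≈ 5029.0395...
→ 5029.04.

5029.04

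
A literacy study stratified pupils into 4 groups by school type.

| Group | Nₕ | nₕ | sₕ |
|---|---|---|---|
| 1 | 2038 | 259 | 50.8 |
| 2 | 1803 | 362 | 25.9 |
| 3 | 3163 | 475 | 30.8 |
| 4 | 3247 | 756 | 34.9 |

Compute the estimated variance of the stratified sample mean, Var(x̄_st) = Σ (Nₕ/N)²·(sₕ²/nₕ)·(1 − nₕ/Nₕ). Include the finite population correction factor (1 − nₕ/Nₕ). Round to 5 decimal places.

0.67519

N = 10251. Term for each stratum: Wₕ²sₕ²/nₕ·(1−nₕ/Nₕ).
Var(x̄_st) = 0.34377582 + 0.04581611 + 0.16158603 + 0.12400883 = 0.67518678 → 0.67519.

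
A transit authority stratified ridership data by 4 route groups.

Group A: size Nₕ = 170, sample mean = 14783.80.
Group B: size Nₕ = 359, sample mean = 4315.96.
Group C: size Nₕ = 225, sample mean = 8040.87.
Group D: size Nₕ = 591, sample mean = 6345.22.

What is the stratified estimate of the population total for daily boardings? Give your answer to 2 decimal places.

A: 170·14783.80 = 2513246
B: 359·4315.96 = 1549429.64
C: 225·8040.87 = 1809195.75
D: 591·6345.22 = 3750025.02
τ̂ = Σ Nₕx̄ₕ = 9621896.41.

9621896.41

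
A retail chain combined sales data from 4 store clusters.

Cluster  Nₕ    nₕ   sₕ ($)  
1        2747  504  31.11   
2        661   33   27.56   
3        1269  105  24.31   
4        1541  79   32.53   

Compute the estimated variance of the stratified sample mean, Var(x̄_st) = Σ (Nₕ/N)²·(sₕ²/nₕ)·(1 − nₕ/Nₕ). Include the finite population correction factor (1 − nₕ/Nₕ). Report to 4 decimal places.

N = 6218; Wₕ = Nₕ/N.
cluster 1: (2747/6218)²·31.11²/504·(1 − 504/2747) = 0.3060243
cluster 2: (661/6218)²·27.56²/33·(1 − 33/661) = 0.2471179
cluster 3: (1269/6218)²·24.31²/105·(1 − 105/1269) = 0.2150274
cluster 4: (1541/6218)²·32.53²/79·(1 − 79/1541) = 0.7805300
Sum = 1.5486996 → 1.5487.

1.5487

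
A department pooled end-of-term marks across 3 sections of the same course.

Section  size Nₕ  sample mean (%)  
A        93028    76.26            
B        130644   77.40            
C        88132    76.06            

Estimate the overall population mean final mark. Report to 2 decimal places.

N = 311804; weights Wₕ = Nₕ/N = (0.2984, 0.4190, 0.2827).
x̄_st = Σ Wₕ·x̄ₕ = 0.2984·76.26 + 0.4190·77.40 + 0.2827·76.06 ≈ 76.6811...
→ 76.68.

76.68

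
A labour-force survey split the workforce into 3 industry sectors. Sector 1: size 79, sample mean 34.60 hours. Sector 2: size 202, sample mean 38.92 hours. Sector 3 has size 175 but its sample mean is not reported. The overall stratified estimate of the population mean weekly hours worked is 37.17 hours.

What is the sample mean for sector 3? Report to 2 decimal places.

Σ Nₕx̄ₕ = N·μ, so 175·x̄_3 = 456·37.17 − (79·34.60 + 202·38.92).
= 16949.52 − 10595.24 = 6354.28.
x̄_3 = 6354.28 / 175 = 36.3102... → 36.31.

36.31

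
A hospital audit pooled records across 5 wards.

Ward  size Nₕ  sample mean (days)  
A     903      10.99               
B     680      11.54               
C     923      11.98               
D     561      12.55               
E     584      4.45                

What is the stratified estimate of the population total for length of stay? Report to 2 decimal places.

38468.06

Population total = Σ Nₕ·x̄ₕ (each stratum's size times its mean).
903·10.99 + 680·11.54 + 923·11.98 + 561·12.55 + 584·4.45 = 9923.97 + 7847.2 + 11057.54 + 7040.55 + 2598.8 = 38468.06.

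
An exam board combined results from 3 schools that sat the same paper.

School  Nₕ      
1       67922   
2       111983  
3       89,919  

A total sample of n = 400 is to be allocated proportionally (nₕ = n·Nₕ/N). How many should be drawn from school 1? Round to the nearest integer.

N = 67922 + 111983 + 89919 = 269824.
n_1 = 400·67922/269824 = 100.691... → 101.

101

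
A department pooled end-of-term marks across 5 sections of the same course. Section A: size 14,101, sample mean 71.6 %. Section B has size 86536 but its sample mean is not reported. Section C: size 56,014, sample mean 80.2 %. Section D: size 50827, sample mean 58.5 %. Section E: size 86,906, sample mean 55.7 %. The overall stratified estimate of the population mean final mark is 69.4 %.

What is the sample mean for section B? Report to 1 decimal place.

Σ Nₕx̄ₕ = N·μ, so 86536·x̄_B = 294384·69.4 − (14101·71.6 + 56014·80.2 + 50827·58.5 + 86906·55.7).
= 20430249.6 − 13315998.1 = 7114251.5.
x̄_B = 7114251.5 / 86536 = 82.211... → 82.2.

82.2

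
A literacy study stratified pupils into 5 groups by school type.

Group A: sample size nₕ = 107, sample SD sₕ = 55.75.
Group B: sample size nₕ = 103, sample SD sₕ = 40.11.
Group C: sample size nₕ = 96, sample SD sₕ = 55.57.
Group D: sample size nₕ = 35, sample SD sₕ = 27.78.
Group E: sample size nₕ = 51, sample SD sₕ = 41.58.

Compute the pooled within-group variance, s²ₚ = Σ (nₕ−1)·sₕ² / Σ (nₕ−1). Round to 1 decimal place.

2324.5

A: (107−1)·55.75² = 106·3108.0625 = 329454.625
B: (103−1)·40.11² = 102·1608.8121 = 164098.8342
C: (96−1)·55.57² = 95·3088.0249 = 293362.3655
D: (35−1)·27.78² = 34·771.7284 = 26238.7656
E: (51−1)·41.58² = 50·1728.8964 = 86444.82
Numerator = 899599.4103; denominator = Σ(nₕ−1) = 387.
s²ₚ = 899599.4103/387 = 2324.546... → 2324.5.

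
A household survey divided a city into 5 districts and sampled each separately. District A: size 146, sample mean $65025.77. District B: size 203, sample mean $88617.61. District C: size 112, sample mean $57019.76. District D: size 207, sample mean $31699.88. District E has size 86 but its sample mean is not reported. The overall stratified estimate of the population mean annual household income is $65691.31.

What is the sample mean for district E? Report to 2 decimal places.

N = 146 + 203 + 112 + 207 + 86 = 754.
Overall total = μ·N = 65691.31·754 = 49531247.74.
Subtract the known strata: 146·65025.77 + 203·88617.61 + 112·57019.76 + 207·31699.88 = 40431225.53.
Remaining total for district E: 49531247.74 − 40431225.53 = 9100022.21.
Divide by its size: 9100022.21 / 86 = 105814.2117... → 105814.21.

105814.21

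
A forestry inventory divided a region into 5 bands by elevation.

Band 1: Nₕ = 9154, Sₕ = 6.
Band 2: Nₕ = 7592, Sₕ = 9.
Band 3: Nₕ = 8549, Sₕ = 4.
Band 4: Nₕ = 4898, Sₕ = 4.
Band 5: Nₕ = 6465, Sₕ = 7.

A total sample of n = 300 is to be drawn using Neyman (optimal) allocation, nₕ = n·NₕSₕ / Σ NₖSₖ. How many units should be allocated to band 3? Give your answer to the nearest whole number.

46

Σ NₕSₕ = 9154·6 + 7592·9 + 8549·4 + 4898·4 + 6465·7 = 222295.
Share for 3: 34196/222295 = 0.15383.
n_3 = 300 × 0.15383 = 46.149... → 46.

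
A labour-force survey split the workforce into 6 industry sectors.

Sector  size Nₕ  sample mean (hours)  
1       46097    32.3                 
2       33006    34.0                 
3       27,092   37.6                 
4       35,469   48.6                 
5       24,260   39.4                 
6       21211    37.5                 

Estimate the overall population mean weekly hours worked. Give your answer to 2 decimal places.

37.97

N = 46097 + 33006 + 27092 + 35469 + 24260 + 21211 = 187135.
Overall mean = Σ (Nₕ/N)·x̄ₕ — weight by population share, not a simple average.
Σ Nₕx̄ₕ = 46097·32.3 + 33006·34.0 + 27092·37.6 + 35469·48.6 + 24260·39.4 + 21211·37.5 = 1488933.1 + 1122204 + 1018659.2 + 1723793.4 + 955844 + 795412.5 = 7104846.2.
Divide by N: 7104846.2 / 187135 = 37.9664... → 37.97.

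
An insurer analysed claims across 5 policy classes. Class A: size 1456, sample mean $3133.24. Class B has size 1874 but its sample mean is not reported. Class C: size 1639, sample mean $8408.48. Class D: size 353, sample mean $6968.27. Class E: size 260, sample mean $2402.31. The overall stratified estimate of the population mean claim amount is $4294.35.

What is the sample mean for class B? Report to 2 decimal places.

Σ Nₕx̄ₕ = N·μ, so 1874·x̄_B = 5582·4294.35 − (1456·3133.24 + 1639·8408.48 + 353·6968.27 + 260·2402.31).
= 23971061.7 − 21427896.07 = 2543165.63.
x̄_B = 2543165.63 / 1874 = 1357.0788... → 1357.08.

1357.08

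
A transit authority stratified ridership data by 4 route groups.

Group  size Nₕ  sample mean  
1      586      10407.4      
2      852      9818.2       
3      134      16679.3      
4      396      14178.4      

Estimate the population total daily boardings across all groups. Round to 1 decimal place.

22313515.4

1: 586·10407.4 = 6098736.4
2: 852·9818.2 = 8365106.4
3: 134·16679.3 = 2235026.2
4: 396·14178.4 = 5614646.4
τ̂ = Σ Nₕx̄ₕ = 22313515.4.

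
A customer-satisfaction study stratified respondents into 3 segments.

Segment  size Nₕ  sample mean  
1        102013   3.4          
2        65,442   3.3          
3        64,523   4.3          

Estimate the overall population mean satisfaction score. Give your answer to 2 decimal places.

3.62

N = 231978; weights Wₕ = Nₕ/N = (0.4398, 0.2821, 0.2781).
x̄_st = Σ Wₕ·x̄ₕ = 0.4398·3.4 + 0.2821·3.3 + 0.2781·4.3 ≈ 3.6221...
→ 3.62.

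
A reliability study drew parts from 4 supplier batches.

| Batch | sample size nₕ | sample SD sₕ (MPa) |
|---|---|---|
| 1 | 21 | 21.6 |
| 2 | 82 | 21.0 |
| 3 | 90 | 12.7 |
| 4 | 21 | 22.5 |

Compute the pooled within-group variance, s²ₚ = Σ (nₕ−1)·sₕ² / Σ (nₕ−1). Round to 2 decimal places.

Degrees of freedom: 20 + 81 + 89 + 20 = 210.
Σ(nₕ−1)sₕ² = 20·466.56 + 81·441 + 89·161.29 + 20·506.25 = 69532.01.
s²ₚ = 69532.01 / 210 = 331.1048... → 331.10.

331.10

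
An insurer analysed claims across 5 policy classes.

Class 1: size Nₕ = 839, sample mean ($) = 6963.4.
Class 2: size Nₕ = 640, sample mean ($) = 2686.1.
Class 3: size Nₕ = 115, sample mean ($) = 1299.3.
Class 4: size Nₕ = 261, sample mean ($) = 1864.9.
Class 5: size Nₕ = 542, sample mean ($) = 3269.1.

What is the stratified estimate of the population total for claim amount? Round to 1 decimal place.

Population total = Σ Nₕ·x̄ₕ (each stratum's size times its mean).
839·6963.4 + 640·2686.1 + 115·1299.3 + 261·1864.9 + 542·3269.1 = 5842292.6 + 1719104 + 149419.5 + 486738.9 + 1771852.2 = 9969407.2.

9969407.2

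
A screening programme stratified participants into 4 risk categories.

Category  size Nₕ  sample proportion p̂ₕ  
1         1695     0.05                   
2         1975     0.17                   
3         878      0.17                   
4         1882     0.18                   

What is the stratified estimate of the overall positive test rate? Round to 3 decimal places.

N = 1695 + 1975 + 878 + 1882 = 6430.
Overall proportion = Σ (Nₕ/N)·p̂ₕ.
Σ Nₕp̂ₕ = 84.75 + 335.75 + 149.26 + 338.76 = 908.52.
908.52 / 6430 = 0.14129... → 0.141.

0.141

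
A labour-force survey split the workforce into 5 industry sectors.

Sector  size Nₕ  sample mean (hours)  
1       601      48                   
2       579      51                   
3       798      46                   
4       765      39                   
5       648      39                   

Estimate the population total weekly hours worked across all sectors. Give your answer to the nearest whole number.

150192

Estimate total by summing Nₕ·x̄ₕ over strata.
601·48 + 579·51 + 798·46 + 765·39 + 648·39 = 28848 + 29529 + 36708 + 29835 + 25272 = 150192.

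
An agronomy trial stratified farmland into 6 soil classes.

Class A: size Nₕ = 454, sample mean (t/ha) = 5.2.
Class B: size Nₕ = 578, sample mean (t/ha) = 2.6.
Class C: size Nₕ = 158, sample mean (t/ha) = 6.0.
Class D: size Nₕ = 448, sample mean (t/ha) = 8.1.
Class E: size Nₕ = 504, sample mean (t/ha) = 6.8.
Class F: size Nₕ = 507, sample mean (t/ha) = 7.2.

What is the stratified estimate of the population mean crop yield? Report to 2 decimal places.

5.86

N = 454 + 578 + 158 + 448 + 504 + 507 = 2649.
Weight each subgroup mean by Nₕ/N and sum.
Σ Nₕx̄ₕ = 454·5.2 + 578·2.6 + 158·6.0 + 448·8.1 + 504·6.8 + 507·7.2 = 2360.8 + 1502.8 + 948 + 3628.8 + 3427.2 + 3650.4 = 15518.
Divide by N: 15518 / 2649 = 5.8581... → 5.86.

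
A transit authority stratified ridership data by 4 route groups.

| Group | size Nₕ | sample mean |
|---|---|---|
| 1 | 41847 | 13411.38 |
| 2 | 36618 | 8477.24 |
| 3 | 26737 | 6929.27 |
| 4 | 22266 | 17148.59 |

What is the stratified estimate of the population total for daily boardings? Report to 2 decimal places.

1438743990.11

1: 41847·13411.38 = 561226018.86
2: 36618·8477.24 = 310419574.32
3: 26737·6929.27 = 185267891.99
4: 22266·17148.59 = 381830504.94
τ̂ = Σ Nₕx̄ₕ = 1438743990.11.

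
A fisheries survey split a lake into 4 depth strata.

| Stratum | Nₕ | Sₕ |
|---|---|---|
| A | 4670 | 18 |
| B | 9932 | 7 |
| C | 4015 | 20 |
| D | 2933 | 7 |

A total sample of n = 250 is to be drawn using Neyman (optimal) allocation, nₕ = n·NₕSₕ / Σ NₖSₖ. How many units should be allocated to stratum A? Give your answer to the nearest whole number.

Σ NₕSₕ = 4670·18 + 9932·7 + 4015·20 + 2933·7 = 254415.
Share for A: 84060/254415 = 0.33041.
n_A = 250 × 0.33041 = 82.601... → 83.

83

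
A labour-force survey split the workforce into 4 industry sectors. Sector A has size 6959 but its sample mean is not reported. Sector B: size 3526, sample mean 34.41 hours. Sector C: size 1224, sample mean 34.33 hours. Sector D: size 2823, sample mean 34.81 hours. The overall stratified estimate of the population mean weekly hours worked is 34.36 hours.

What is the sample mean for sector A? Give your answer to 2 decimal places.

Σ Nₕx̄ₕ = N·μ, so 6959·x̄_A = 14532·34.36 − (3526·34.41 + 1224·34.33 + 2823·34.81).
= 499319.52 − 261618.21 = 237701.31.
x̄_A = 237701.31 / 6959 = 34.1574... → 34.16.

34.16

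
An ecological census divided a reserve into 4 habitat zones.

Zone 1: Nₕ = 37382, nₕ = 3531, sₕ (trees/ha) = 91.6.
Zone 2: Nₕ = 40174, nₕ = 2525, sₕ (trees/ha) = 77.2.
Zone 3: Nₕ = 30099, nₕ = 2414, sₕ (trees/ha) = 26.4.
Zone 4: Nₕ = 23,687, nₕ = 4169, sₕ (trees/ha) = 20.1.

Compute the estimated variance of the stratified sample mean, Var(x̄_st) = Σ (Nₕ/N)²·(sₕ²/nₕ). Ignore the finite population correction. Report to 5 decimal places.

N = 131342; Wₕ = Nₕ/N.
zone 1: (37382/131342)²·91.6²/3531 = 0.19249127
zone 2: (40174/131342)²·77.2²/2525 = 0.22082901
zone 3: (30099/131342)²·26.4²/2414 = 0.01516238
zone 4: (23687/131342)²·20.1²/4169 = 0.00315190
Sum = 0.43163457 → 0.43163.

0.43163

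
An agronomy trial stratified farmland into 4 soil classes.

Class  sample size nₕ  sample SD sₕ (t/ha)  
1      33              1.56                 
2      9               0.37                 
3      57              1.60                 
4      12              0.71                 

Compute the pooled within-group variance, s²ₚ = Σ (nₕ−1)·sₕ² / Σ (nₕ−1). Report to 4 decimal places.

2.1297

Degrees of freedom: 32 + 8 + 56 + 11 = 107.
Σ(nₕ−1)sₕ² = 32·2.4336 + 8·0.1369 + 56·2.56 + 11·0.5041 = 227.8755.
s²ₚ = 227.8755 / 107 = 2.129678... → 2.1297.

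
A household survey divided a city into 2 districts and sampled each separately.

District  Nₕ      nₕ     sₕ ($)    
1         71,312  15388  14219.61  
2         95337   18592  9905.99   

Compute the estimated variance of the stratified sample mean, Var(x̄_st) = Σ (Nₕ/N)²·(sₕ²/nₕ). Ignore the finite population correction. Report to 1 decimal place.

4133.5

N = 166649. Term for each stratum: Wₕ²sₕ²/nₕ.
Var(x̄_st) = 2406.0963 + 1727.3773 = 4133.4735 → 4133.5.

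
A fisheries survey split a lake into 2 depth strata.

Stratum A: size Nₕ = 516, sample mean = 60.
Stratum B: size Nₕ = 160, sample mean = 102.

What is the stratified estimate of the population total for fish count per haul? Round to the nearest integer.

A: 516·60 = 30960
B: 160·102 = 16320
τ̂ = Σ Nₕx̄ₕ = 47280.

47280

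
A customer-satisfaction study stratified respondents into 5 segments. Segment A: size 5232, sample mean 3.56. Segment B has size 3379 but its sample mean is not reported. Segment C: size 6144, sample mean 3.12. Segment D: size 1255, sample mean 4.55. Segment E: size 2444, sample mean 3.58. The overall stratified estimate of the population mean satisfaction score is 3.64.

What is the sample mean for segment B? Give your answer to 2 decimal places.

N = 5232 + 3379 + 6144 + 1255 + 2444 = 18454.
Overall total = μ·N = 3.64·18454 = 67172.56.
Subtract the known strata: 5232·3.56 + 6144·3.12 + 1255·4.55 + 2444·3.58 = 52254.97.
Remaining total for segment B: 67172.56 − 52254.97 = 14917.59.
Divide by its size: 14917.59 / 3379 = 4.4148... → 4.41.

4.41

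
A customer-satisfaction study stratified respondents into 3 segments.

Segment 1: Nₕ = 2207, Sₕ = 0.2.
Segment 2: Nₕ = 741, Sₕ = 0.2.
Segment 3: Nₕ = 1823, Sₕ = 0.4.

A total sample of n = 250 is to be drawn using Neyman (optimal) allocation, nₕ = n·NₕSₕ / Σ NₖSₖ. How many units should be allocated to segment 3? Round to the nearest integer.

138

1: NₕSₕ = 2207·0.2 = 441.4
2: NₕSₕ = 741·0.2 = 148.2
3: NₕSₕ = 1823·0.4 = 729.2
Σ NₕSₕ = 1318.8.
n_3 = 250·729.2/1318.8 = 138.232... → 138.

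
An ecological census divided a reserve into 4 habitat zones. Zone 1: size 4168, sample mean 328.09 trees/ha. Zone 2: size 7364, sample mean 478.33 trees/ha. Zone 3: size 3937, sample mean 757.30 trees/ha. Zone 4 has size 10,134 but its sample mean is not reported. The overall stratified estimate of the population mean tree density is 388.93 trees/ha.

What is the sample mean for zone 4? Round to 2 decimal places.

205.88

N = 4168 + 7364 + 3937 + 10134 = 25603.
Overall total = μ·N = 388.93·25603 = 9957774.79.
Subtract the known strata: 4168·328.09 + 7364·478.33 + 3937·757.30 = 7871391.34.
Remaining total for zone 4: 9957774.79 − 7871391.34 = 2086383.45.
Divide by its size: 2086383.45 / 10134 = 205.8796... → 205.88.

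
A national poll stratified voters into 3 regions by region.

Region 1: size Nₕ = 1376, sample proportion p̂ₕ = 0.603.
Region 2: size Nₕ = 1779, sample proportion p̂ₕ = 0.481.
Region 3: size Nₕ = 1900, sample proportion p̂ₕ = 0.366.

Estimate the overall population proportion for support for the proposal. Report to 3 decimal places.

0.471

Wₕ = Nₕ/N with N = 5055: 0.2722, 0.3519, 0.3759.
p̂_st = 0.2722·0.603 + 0.3519·0.481 + 0.3759·0.366 ≈ 0.47098... → 0.471.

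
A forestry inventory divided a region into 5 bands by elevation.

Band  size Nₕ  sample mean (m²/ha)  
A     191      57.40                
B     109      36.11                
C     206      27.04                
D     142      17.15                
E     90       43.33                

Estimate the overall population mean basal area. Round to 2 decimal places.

36.32

N = 191 + 109 + 206 + 142 + 90 = 738.
The stratified mean weights each stratum mean by its population share Nₕ/N.
Σ Nₕx̄ₕ = 191·57.40 + 109·36.11 + 206·27.04 + 142·17.15 + 90·43.33 = 10963.4 + 3935.99 + 5570.24 + 2435.3 + 3899.7 = 26804.63.
Divide by N: 26804.63 / 738 = 36.3206... → 36.32.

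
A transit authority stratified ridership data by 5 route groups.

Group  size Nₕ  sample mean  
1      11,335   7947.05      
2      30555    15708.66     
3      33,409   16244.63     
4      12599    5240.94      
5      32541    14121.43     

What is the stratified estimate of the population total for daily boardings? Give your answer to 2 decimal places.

1638330818.41

Estimate total by summing Nₕ·x̄ₕ over strata.
11335·7947.05 + 30555·15708.66 + 33409·16244.63 + 12599·5240.94 + 32541·14121.43 = 90079811.75 + 479978106.3 + 542716843.67 + 66030603.06 + 459525453.63 = 1638330818.41.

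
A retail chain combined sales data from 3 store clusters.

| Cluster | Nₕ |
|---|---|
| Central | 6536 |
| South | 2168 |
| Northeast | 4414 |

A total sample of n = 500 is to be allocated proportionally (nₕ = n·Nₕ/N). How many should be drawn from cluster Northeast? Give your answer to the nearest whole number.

168

Share of cluster Northeast = 4414/13118 = 0.33648.
Allocate 500 × 0.33648 = 168.242... → 168.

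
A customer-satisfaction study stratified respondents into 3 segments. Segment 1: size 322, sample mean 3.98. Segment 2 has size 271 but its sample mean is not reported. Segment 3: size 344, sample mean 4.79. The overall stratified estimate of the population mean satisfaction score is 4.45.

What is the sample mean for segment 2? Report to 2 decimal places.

4.58

N = 322 + 271 + 344 = 937.
Overall total = μ·N = 4.45·937 = 4169.65.
Subtract the known strata: 322·3.98 + 344·4.79 = 2929.32.
Remaining total for segment 2: 4169.65 − 2929.32 = 1240.33.
Divide by its size: 1240.33 / 271 = 4.5769... → 4.58.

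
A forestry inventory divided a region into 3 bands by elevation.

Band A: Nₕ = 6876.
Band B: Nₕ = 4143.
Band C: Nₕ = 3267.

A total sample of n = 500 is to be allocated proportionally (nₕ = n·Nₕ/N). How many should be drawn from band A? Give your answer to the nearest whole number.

241

Share of band A = 6876/14286 = 0.48131.
Allocate 500 × 0.48131 = 240.655... → 241.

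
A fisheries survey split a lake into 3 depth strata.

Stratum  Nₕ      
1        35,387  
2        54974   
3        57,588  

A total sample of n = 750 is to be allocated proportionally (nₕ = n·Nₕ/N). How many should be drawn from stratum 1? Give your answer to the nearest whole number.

179

Share of stratum 1 = 35387/147949 = 0.23918.
Allocate 750 × 0.23918 = 179.388... → 179.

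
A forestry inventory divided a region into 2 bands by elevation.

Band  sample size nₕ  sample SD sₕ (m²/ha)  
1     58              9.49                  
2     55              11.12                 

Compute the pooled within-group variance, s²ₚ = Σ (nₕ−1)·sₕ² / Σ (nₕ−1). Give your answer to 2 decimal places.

106.40

Degrees of freedom: 57 + 54 = 111.
Σ(nₕ−1)sₕ² = 57·90.0601 + 54·123.6544 = 11810.7633.
s²ₚ = 11810.7633 / 111 = 106.4033... → 106.40.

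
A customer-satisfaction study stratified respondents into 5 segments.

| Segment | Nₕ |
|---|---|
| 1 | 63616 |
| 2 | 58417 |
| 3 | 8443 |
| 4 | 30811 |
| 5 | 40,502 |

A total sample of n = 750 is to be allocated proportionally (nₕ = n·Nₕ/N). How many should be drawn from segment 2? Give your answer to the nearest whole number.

217

Share of segment 2 = 58417/201789 = 0.28950.
Allocate 750 × 0.28950 = 217.122... → 217.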